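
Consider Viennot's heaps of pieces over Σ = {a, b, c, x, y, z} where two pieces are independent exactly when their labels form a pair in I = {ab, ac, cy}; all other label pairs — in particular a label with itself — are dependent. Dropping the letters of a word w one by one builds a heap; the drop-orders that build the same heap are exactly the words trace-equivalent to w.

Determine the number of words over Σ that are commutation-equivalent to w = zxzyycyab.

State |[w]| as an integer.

9

piece 0:z — minimal
piece 1:x rests on {0:z}
piece 2:z rests on {1:x}
piece 3:y rests on {2:z}
piece 4:y rests on {3:y}
piece 5:c rests on {2:z}
piece 6:y rests on {4:y}
piece 7:a rests on {6:y}
piece 8:b rests on {5:c, 6:y}
minimal pieces: {0:z}
ways to finish when only these pieces remain (= sum over removing one remaining piece with nothing left below it):
  1 left: {7}→1  {8}→1
  2 left: {5,8}→1  {7,8}→2
  3 left: {5,7,8}→3  {6,7,8}→2
  4 left: {4,6,7,8}→2  {5,6,7,8}→5
  5 left: {3,4,6,7,8}→2  {4,5,6,7,8}→7
  6 left: {3,4,5,6,7,8}→9
  7 left: {2,3,4,5,6,7,8}→9
  placing 0:z first → 9 extensions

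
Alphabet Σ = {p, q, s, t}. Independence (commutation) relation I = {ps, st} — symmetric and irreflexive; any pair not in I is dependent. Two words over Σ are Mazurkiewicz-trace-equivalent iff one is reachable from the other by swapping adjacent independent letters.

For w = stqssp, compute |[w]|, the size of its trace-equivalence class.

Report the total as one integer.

piece 0:s — minimal
piece 1:t — minimal
piece 2:q rests on {0:s, 1:t}
piece 3:s rests on {2:q}
piece 4:s rests on {3:s}
piece 5:p rests on {2:q}
minimal pieces: {0:s, 1:t}
ways to finish when only these pieces remain (= sum over removing one remaining piece with nothing left below it):
  1 left: {4}→1  {5}→1
  2 left: {3,4}→1  {4,5}→2
  3 left: {3,4,5}→3
  4 left: {2,3,4,5}→3
  placing 0:s first → 3 extensions
  placing 1:t first → 3 extensions
total linear extensions = 6

6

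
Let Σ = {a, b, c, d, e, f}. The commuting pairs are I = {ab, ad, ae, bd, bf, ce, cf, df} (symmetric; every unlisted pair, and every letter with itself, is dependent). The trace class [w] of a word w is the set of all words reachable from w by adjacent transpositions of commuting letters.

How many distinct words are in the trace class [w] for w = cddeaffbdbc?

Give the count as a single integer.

#0=c has no predecessor
#1=d depends on [0:c]
#2=d depends on [1:d]
#3=e depends on [2:d]
#4=a depends on [0:c]
#5=f depends on [3:e, 4:a]
#6=f depends on [5:f]
#7=b depends on [3:e]
#8=d depends on [3:e]
#9=b depends on [7:b]
#10=c depends on [4:a, 8:d, 9:b]
sources: [0:c]
N(rest) = Σ N(rest − s) over sources s of rest; N(one piece) = 1:
  size 1 → [6]=1  [10]=1
  size 2 → [5,6]=1  [6,10]=2  [8,10]=1  [9,10]=1
  size 3 → [5,6,10]=3  [6,8,10]=3  [6,9,10]=3  [7,9,10]=1  [8,9,10]=2
  size 4 → [4,5,6,10]=3  [5,6,8,10]=6  [5,6,9,10]=6  [6,7,9,10]=4  [6,8,9,10]=8  [7,8,9,10]=3
  size 5 → [4,5,6,8,10]=9  [4,5,6,9,10]=9  [5,6,7,9,10]=10  [5,6,8,9,10]=20  [6,7,8,9,10]=15
  size 6 → [4,5,6,7,9,10]=19  [4,5,6,8,9,10]=38  [5,6,7,8,9,10]=45
  size 7 → [3,5,6,7,8,9,10]=45  [4,5,6,7,8,9,10]=102
  size 8 → [2,3,5,6,7,8,9,10]=45  [3,4,5,6,7,8,9,10]=147
  size 9 → [1,2,3,5,6,7,8,9,10]=45  [2,3,4,5,6,7,8,9,10]=192
  first=0(c) contributes 237

237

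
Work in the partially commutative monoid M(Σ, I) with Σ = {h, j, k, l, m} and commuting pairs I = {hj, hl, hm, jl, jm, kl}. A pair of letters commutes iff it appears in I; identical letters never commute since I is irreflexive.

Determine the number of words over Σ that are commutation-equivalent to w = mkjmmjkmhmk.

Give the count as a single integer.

18

drop 0:m onto floor
drop 1:k onto {0:m}
drop 2:j onto {1:k}
drop 3:m onto {1:k}
drop 4:m onto {3:m}
drop 5:j onto {2:j}
drop 6:k onto {4:m, 5:j}
drop 7:m onto {6:k}
drop 8:h onto {6:k}
drop 9:m onto {7:m}
drop 10:k onto {8:h, 9:m}
ground layer = {0:m}
drop-orders for the pieces not yet dropped (sum over which currently-grounded one goes next):
  1 to go: {10} 1
  2 to go: {8,10} 1  {9,10} 1
  3 to go: {7,9,10} 1  {8,9,10} 2
  4 to go: {7,8,9,10} 3
  5 to go: {6,7,8,9,10} 3
  6 to go: {4,6,7,8,9,10} 3  {5,6,7,8,9,10} 3
  7 to go: {2,5,6,7,8,9,10} 3  {3,4,6,7,8,9,10} 3  {4,5,6,7,8,9,10} 6
  8 to go: {2,4,5,6,7,8,9,10} 9  {3,4,5,6,7,8,9,10} 9
  9 to go: {2,3,4,5,6,7,8,9,10} 18
  if 0:m drops first: 18 orders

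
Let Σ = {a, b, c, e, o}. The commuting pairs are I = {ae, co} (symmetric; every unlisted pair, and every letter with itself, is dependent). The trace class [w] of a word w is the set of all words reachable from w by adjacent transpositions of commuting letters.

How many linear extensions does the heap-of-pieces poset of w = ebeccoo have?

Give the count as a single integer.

6

#0=e has no predecessor
#1=b depends on [0:e]
#2=e depends on [1:b]
#3=c depends on [2:e]
#4=c depends on [3:c]
#5=o depends on [2:e]
#6=o depends on [5:o]
sources: [0:e]
N(rest) = Σ N(rest − s) over sources s of rest; N(one piece) = 1:
  size 1 → [4]=1  [6]=1
  size 2 → [3,4]=1  [4,6]=2  [5,6]=1
  size 3 → [3,4,6]=3  [4,5,6]=3
  size 4 → [3,4,5,6]=6
  size 5 → [2,3,4,5,6]=6
  first=0(e) contributes 6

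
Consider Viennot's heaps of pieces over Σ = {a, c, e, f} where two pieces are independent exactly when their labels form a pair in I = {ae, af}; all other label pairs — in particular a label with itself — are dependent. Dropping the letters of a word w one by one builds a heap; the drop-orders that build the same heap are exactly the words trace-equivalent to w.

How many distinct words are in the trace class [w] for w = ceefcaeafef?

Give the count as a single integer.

drop 0:c onto floor
drop 1:e onto {0:c}
drop 2:e onto {1:e}
drop 3:f onto {2:e}
drop 4:c onto {3:f}
drop 5:a onto {4:c}
drop 6:e onto {4:c}
drop 7:a onto {5:a}
drop 8:f onto {6:e}
drop 9:e onto {8:f}
drop 10:f onto {9:e}
ground layer = {0:c}
drop-orders for the pieces not yet dropped (sum over which currently-grounded one goes next):
  1 to go: {7} 1  {10} 1
  2 to go: {5,7} 1  {7,10} 2  {9,10} 1
  3 to go: {5,7,10} 3  {7,9,10} 3  {8,9,10} 1
  4 to go: {5,7,9,10} 6  {6,8,9,10} 1  {7,8,9,10} 4
  5 to go: {5,7,8,9,10} 10  {6,7,8,9,10} 5
  6 to go: {5,6,7,8,9,10} 15
  7 to go: {4,5,6,7,8,9,10} 15
  8 to go: {3,4,5,6,7,8,9,10} 15
  9 to go: {2,3,4,5,6,7,8,9,10} 15
  if 0:c drops first: 15 orders

15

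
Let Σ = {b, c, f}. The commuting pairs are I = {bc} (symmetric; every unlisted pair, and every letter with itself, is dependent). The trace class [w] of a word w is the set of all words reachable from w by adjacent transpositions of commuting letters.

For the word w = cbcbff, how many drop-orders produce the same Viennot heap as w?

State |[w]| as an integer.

0(c) covers ∅
1(b) covers ∅
2(c) covers 0:c
3(b) covers 1:b
4(f) covers 2:c, 3:b
5(f) covers 4:f
floor of heap: 0:c, 1:b
completions by unplaced set U, small U first (add the entries for U minus each lowest piece of U):
  |U|=1: {5}:1
  |U|=2: {4,5}:1
  |U|=3: {2,4,5}:1  {3,4,5}:1
  |U|=4: {0,2,4,5}:1  {1,3,4,5}:1  {2,3,4,5}:2
  start at 0(c): 3
  start at 1(b): 3
sum over floor = 6

6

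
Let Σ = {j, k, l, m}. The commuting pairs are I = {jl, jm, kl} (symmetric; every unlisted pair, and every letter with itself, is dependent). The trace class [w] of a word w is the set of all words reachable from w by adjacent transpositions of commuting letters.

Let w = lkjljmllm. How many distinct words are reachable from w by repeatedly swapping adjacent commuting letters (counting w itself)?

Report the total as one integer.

#0=l has no predecessor
#1=k has no predecessor
#2=j depends on [1:k]
#3=l depends on [0:l]
#4=j depends on [2:j]
#5=m depends on [1:k, 3:l]
#6=l depends on [5:m]
#7=l depends on [6:l]
#8=m depends on [7:l]
sources: [0:l, 1:k]
N(rest) = Σ N(rest − s) over sources s of rest; N(one piece) = 1:
  size 1 → [4]=1  [8]=1
  size 2 → [2,4]=1  [4,8]=2  [7,8]=1
  size 3 → [2,4,8]=3  [4,7,8]=3  [6,7,8]=1
  size 4 → [2,4,7,8]=6  [4,6,7,8]=4  [5,6,7,8]=1
  size 5 → [2,4,6,7,8]=10  [3,5,6,7,8]=1  [4,5,6,7,8]=5
  size 6 → [0,3,5,6,7,8]=1  [2,4,5,6,7,8]=15  [3,4,5,6,7,8]=6
  size 7 → [0,3,4,5,6,7,8]=7  [1,2,4,5,6,7,8]=15  [2,3,4,5,6,7,8]=21
  first=0(l) contributes 36
  first=1(k) contributes 28
|[w]| = 64

64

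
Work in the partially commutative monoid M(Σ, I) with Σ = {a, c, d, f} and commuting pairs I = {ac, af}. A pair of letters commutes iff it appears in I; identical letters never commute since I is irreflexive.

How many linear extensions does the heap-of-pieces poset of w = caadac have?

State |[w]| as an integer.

drop 0:c onto floor
drop 1:a onto floor
drop 2:a onto {1:a}
drop 3:d onto {0:c, 2:a}
drop 4:a onto {3:d}
drop 5:c onto {3:d}
ground layer = {0:c, 1:a}
drop-orders for the pieces not yet dropped (sum over which currently-grounded one goes next):
  1 to go: {4} 1  {5} 1
  2 to go: {4,5} 2
  3 to go: {3,4,5} 2
  4 to go: {0,3,4,5} 2  {2,3,4,5} 2
  if 0:c drops first: 2 orders
  if 1:a drops first: 4 orders
heap linearizations: 6

6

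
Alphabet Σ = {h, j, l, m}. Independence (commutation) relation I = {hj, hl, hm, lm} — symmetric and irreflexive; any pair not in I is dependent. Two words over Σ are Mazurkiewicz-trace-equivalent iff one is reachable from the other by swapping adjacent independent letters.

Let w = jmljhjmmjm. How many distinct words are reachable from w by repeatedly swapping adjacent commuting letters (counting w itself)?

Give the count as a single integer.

#0=j has no predecessor
#1=m depends on [0:j]
#2=l depends on [0:j]
#3=j depends on [1:m, 2:l]
#4=h has no predecessor
#5=j depends on [3:j]
#6=m depends on [5:j]
#7=m depends on [6:m]
#8=j depends on [7:m]
#9=m depends on [8:j]
sources: [0:j, 4:h]
N(rest) = Σ N(rest − s) over sources s of rest; N(one piece) = 1:
  size 1 → [4]=1  [9]=1
  size 2 → [4,9]=2  [8,9]=1
  size 3 → [4,8,9]=3  [7,8,9]=1
  size 4 → [4,7,8,9]=4  [6,7,8,9]=1
  size 5 → [4,6,7,8,9]=5  [5,6,7,8,9]=1
  size 6 → [3,5,6,7,8,9]=1  [4,5,6,7,8,9]=6
  size 7 → [1,3,5,6,7,8,9]=1  [2,3,5,6,7,8,9]=1  [3,4,5,6,7,8,9]=7
  size 8 → [1,2,3,5,6,7,8,9]=2  [1,3,4,5,6,7,8,9]=8  [2,3,4,5,6,7,8,9]=8
  first=0(j) contributes 18
  first=4(h) contributes 2
|[w]| = 20

20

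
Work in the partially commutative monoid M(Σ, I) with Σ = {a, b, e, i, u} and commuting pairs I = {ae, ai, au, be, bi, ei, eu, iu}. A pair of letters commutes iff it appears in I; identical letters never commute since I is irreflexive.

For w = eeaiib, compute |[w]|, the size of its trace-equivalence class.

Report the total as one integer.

90

0(e) covers ∅
1(e) covers 0:e
2(a) covers ∅
3(i) covers ∅
4(i) covers 3:i
5(b) covers 2:a
floor of heap: 0:e, 2:a, 3:i
completions by unplaced set U, small U first (add the entries for U minus each lowest piece of U):
  |U|=1: {1}:1  {4}:1  {5}:1
  |U|=2: {0,1}:1  {1,4}:2  {1,5}:2  {2,5}:1  {3,4}:1  {4,5}:2
  |U|=3: {0,1,4}:3  {0,1,5}:3  {1,2,5}:3  {1,3,4}:3  {1,4,5}:6  {2,4,5}:3  {3,4,5}:3
  |U|=4: {0,1,2,5}:6  {0,1,3,4}:6  {0,1,4,5}:12  {1,2,4,5}:12  {1,3,4,5}:12  {2,3,4,5}:6
  start at 0(e): 30
  start at 2(a): 30
  start at 3(i): 30
sum over floor = 90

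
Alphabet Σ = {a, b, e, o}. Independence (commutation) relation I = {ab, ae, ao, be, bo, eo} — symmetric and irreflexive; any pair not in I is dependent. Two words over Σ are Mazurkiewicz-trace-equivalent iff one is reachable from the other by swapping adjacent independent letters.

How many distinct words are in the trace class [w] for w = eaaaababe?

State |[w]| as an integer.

#0=e has no predecessor
#1=a has no predecessor
#2=a depends on [1:a]
#3=a depends on [2:a]
#4=a depends on [3:a]
#5=b has no predecessor
#6=a depends on [4:a]
#7=b depends on [5:b]
#8=e depends on [0:e]
sources: [0:e, 1:a, 5:b]
N(rest) = Σ N(rest − s) over sources s of rest; N(one piece) = 1:
  size 1 → [6]=1  [7]=1  [8]=1
  size 2 → [0,8]=1  [4,6]=1  [5,7]=1  [6,7]=2  [6,8]=2  [7,8]=2
  size 3 → [0,6,8]=3  [0,7,8]=3  [3,4,6]=1  [4,6,7]=3  [4,6,8]=3  [5,6,7]=3  [5,7,8]=3  [6,7,8]=6
  size 4 → [0,4,6,8]=6  [0,5,7,8]=6  [0,6,7,8]=12  [2,3,4,6]=1  [3,4,6,7]=4  [3,4,6,8]=4  [4,5,6,7]=6  [4,6,7,8]=12  [5,6,7,8]=12
  size 5 → [0,3,4,6,8]=10  [0,4,6,7,8]=30  [0,5,6,7,8]=30  [1,2,3,4,6]=1  [2,3,4,6,7]=5  [2,3,4,6,8]=5  [3,4,5,6,7]=10  [3,4,6,7,8]=20  [4,5,6,7,8]=30
  size 6 → [0,2,3,4,6,8]=15  [0,3,4,6,7,8]=60  [0,4,5,6,7,8]=90  [1,2,3,4,6,7]=6  [1,2,3,4,6,8]=6  [2,3,4,5,6,7]=15  [2,3,4,6,7,8]=30  [3,4,5,6,7,8]=60
  size 7 → [0,1,2,3,4,6,8]=21  [0,2,3,4,6,7,8]=105  [0,3,4,5,6,7,8]=210  [1,2,3,4,5,6,7]=21  [1,2,3,4,6,7,8]=42  [2,3,4,5,6,7,8]=105
  first=0(e) contributes 168
  first=1(a) contributes 420
  first=5(b) contributes 168
|[w]| = 756

756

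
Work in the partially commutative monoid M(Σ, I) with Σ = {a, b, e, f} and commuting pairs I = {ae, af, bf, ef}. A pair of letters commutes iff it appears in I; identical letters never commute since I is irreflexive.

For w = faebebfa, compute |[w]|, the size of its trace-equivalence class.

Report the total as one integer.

piece 0:f — minimal
piece 1:a — minimal
piece 2:e — minimal
piece 3:b rests on {1:a, 2:e}
piece 4:e rests on {3:b}
piece 5:b rests on {4:e}
piece 6:f rests on {0:f}
piece 7:a rests on {5:b}
minimal pieces: {0:f, 1:a, 2:e}
ways to finish when only these pieces remain (= sum over removing one remaining piece with nothing left below it):
  1 left: {6}→1  {7}→1
  2 left: {0,6}→1  {5,7}→1  {6,7}→2
  3 left: {0,6,7}→3  {4,5,7}→1  {5,6,7}→3
  4 left: {0,5,6,7}→6  {3,4,5,7}→1  {4,5,6,7}→4
  5 left: {0,4,5,6,7}→10  {1,3,4,5,7}→1  {2,3,4,5,7}→1  {3,4,5,6,7}→5
  6 left: {0,3,4,5,6,7}→15  {1,2,3,4,5,7}→2  {1,3,4,5,6,7}→6  {2,3,4,5,6,7}→6
  placing 0:f first → 14 extensions
  placing 1:a first → 21 extensions
  placing 2:e first → 21 extensions
total linear extensions = 56

56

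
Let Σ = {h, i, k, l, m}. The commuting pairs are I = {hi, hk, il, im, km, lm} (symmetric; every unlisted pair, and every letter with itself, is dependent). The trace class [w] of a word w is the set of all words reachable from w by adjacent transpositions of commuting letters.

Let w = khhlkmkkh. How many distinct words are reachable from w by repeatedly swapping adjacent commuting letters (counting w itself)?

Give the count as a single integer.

46

0(k) covers ∅
1(h) covers ∅
2(h) covers 1:h
3(l) covers 0:k, 2:h
4(k) covers 3:l
5(m) covers 2:h
6(k) covers 4:k
7(k) covers 6:k
8(h) covers 3:l, 5:m
floor of heap: 0:k, 1:h
completions by unplaced set U, small U first (add the entries for U minus each lowest piece of U):
  |U|=1: {7}:1  {8}:1
  |U|=2: {5,8}:1  {6,7}:1  {7,8}:2
  |U|=3: {4,6,7}:1  {5,7,8}:3  {6,7,8}:3
  |U|=4: {4,6,7,8}:4  {5,6,7,8}:6
  |U|=5: {3,4,6,7,8}:4  {4,5,6,7,8}:10
  |U|=6: {0,3,4,6,7,8}:4  {3,4,5,6,7,8}:14
  |U|=7: {0,3,4,5,6,7,8}:18  {2,3,4,5,6,7,8}:14
  start at 0(k): 14
  start at 1(h): 32
sum over floor = 46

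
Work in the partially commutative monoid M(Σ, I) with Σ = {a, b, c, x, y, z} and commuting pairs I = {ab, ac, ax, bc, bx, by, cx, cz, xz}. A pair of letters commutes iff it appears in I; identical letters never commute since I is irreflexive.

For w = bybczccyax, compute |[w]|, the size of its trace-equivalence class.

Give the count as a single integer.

#0=b has no predecessor
#1=y has no predecessor
#2=b depends on [0:b]
#3=c depends on [1:y]
#4=z depends on [1:y, 2:b]
#5=c depends on [3:c]
#6=c depends on [5:c]
#7=y depends on [4:z, 6:c]
#8=a depends on [7:y]
#9=x depends on [7:y]
sources: [0:b, 1:y]
N(rest) = Σ N(rest − s) over sources s of rest; N(one piece) = 1:
  size 1 → [8]=1  [9]=1
  size 2 → [8,9]=2
  size 3 → [7,8,9]=2
  size 4 → [4,7,8,9]=2  [6,7,8,9]=2
  size 5 → [2,4,7,8,9]=2  [4,6,7,8,9]=4  [5,6,7,8,9]=2
  size 6 → [0,2,4,7,8,9]=2  [2,4,6,7,8,9]=6  [3,5,6,7,8,9]=2  [4,5,6,7,8,9]=6
  size 7 → [0,2,4,6,7,8,9]=8  [2,4,5,6,7,8,9]=12  [3,4,5,6,7,8,9]=8
  size 8 → [0,2,4,5,6,7,8,9]=20  [1,3,4,5,6,7,8,9]=8  [2,3,4,5,6,7,8,9]=20
  first=0(b) contributes 28
  first=1(y) contributes 40
|[w]| = 68

68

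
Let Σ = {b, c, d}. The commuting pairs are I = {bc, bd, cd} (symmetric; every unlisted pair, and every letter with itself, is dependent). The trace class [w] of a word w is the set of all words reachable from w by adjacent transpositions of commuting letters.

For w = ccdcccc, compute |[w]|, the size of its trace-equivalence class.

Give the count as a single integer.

7

#0=c has no predecessor
#1=c depends on [0:c]
#2=d has no predecessor
#3=c depends on [1:c]
#4=c depends on [3:c]
#5=c depends on [4:c]
#6=c depends on [5:c]
sources: [0:c, 2:d]
N(rest) = Σ N(rest − s) over sources s of rest; N(one piece) = 1:
  size 1 → [2]=1  [6]=1
  size 2 → [2,6]=2  [5,6]=1
  size 3 → [2,5,6]=3  [4,5,6]=1
  size 4 → [2,4,5,6]=4  [3,4,5,6]=1
  size 5 → [1,3,4,5,6]=1  [2,3,4,5,6]=5
  first=0(c) contributes 6
  first=2(d) contributes 1
|[w]| = 7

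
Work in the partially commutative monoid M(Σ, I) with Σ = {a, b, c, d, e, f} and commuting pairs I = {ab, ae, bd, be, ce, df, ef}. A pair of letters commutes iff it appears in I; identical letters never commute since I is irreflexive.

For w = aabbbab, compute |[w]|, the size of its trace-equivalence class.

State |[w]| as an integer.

35

drop 0:a onto floor
drop 1:a onto {0:a}
drop 2:b onto floor
drop 3:b onto {2:b}
drop 4:b onto {3:b}
drop 5:a onto {1:a}
drop 6:b onto {4:b}
ground layer = {0:a, 2:b}
drop-orders for the pieces not yet dropped (sum over which currently-grounded one goes next):
  1 to go: {5} 1  {6} 1
  2 to go: {1,5} 1  {4,6} 1  {5,6} 2
  3 to go: {0,1,5} 1  {1,5,6} 3  {3,4,6} 1  {4,5,6} 3
  4 to go: {0,1,5,6} 4  {1,4,5,6} 6  {2,3,4,6} 1  {3,4,5,6} 4
  5 to go: {0,1,4,5,6} 10  {1,3,4,5,6} 10  {2,3,4,5,6} 5
  if 0:a drops first: 15 orders
  if 2:b drops first: 20 orders
heap linearizations: 35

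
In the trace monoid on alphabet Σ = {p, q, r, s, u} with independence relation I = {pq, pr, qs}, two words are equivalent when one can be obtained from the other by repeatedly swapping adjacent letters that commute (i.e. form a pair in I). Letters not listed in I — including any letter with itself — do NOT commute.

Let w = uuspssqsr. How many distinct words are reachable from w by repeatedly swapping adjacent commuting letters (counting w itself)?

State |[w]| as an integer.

piece 0:u — minimal
piece 1:u rests on {0:u}
piece 2:s rests on {1:u}
piece 3:p rests on {2:s}
piece 4:s rests on {3:p}
piece 5:s rests on {4:s}
piece 6:q rests on {1:u}
piece 7:s rests on {5:s}
piece 8:r rests on {6:q, 7:s}
minimal pieces: {0:u}
ways to finish when only these pieces remain (= sum over removing one remaining piece with nothing left below it):
  1 left: {8}→1
  2 left: {6,8}→1  {7,8}→1
  3 left: {5,7,8}→1  {6,7,8}→2
  4 left: {4,5,7,8}→1  {5,6,7,8}→3
  5 left: {3,4,5,7,8}→1  {4,5,6,7,8}→4
  6 left: {2,3,4,5,7,8}→1  {3,4,5,6,7,8}→5
  7 left: {2,3,4,5,6,7,8}→6
  placing 0:u first → 6 extensions

6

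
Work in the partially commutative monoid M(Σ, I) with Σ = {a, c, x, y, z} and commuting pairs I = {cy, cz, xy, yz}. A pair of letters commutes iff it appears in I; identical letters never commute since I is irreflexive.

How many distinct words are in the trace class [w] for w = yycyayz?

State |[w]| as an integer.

0(y) covers ∅
1(y) covers 0:y
2(c) covers ∅
3(y) covers 1:y
4(a) covers 2:c, 3:y
5(y) covers 4:a
6(z) covers 4:a
floor of heap: 0:y, 2:c
completions by unplaced set U, small U first (add the entries for U minus each lowest piece of U):
  |U|=1: {5}:1  {6}:1
  |U|=2: {5,6}:2
  |U|=3: {4,5,6}:2
  |U|=4: {2,4,5,6}:2  {3,4,5,6}:2
  |U|=5: {1,3,4,5,6}:2  {2,3,4,5,6}:4
  start at 0(y): 6
  start at 2(c): 2
sum over floor = 8

8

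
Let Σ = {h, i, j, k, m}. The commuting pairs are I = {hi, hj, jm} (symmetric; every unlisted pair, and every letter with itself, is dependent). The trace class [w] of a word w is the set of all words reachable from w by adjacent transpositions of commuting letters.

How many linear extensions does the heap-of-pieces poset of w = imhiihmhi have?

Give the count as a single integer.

0(i) covers ∅
1(m) covers 0:i
2(h) covers 1:m
3(i) covers 1:m
4(i) covers 3:i
5(h) covers 2:h
6(m) covers 4:i, 5:h
7(h) covers 6:m
8(i) covers 6:m
floor of heap: 0:i
completions by unplaced set U, small U first (add the entries for U minus each lowest piece of U):
  |U|=1: {7}:1  {8}:1
  |U|=2: {7,8}:2
  |U|=3: {6,7,8}:2
  |U|=4: {4,6,7,8}:2  {5,6,7,8}:2
  |U|=5: {2,5,6,7,8}:2  {3,4,6,7,8}:2  {4,5,6,7,8}:4
  |U|=6: {2,4,5,6,7,8}:6  {3,4,5,6,7,8}:6
  |U|=7: {2,3,4,5,6,7,8}:12
  start at 0(i): 12

12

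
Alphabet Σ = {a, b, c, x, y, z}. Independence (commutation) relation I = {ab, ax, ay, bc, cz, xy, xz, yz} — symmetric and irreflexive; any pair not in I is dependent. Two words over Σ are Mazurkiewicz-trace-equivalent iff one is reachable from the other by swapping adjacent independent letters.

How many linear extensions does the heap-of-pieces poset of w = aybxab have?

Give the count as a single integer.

15

#0=a has no predecessor
#1=y has no predecessor
#2=b depends on [1:y]
#3=x depends on [2:b]
#4=a depends on [0:a]
#5=b depends on [3:x]
sources: [0:a, 1:y]
N(rest) = Σ N(rest − s) over sources s of rest; N(one piece) = 1:
  size 1 → [4]=1  [5]=1
  size 2 → [0,4]=1  [3,5]=1  [4,5]=2
  size 3 → [0,4,5]=3  [2,3,5]=1  [3,4,5]=3
  size 4 → [0,3,4,5]=6  [1,2,3,5]=1  [2,3,4,5]=4
  first=0(a) contributes 5
  first=1(y) contributes 10
|[w]| = 15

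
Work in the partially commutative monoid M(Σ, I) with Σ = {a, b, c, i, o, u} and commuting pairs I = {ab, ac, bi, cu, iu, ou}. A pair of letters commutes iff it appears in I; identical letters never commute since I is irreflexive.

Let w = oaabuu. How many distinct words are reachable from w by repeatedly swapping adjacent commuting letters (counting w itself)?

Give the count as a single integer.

3

piece 0:o — minimal
piece 1:a rests on {0:o}
piece 2:a rests on {1:a}
piece 3:b rests on {0:o}
piece 4:u rests on {2:a, 3:b}
piece 5:u rests on {4:u}
minimal pieces: {0:o}
ways to finish when only these pieces remain (= sum over removing one remaining piece with nothing left below it):
  1 left: {5}→1
  2 left: {4,5}→1
  3 left: {2,4,5}→1  {3,4,5}→1
  4 left: {1,2,4,5}→1  {2,3,4,5}→2
  placing 0:o first → 3 extensions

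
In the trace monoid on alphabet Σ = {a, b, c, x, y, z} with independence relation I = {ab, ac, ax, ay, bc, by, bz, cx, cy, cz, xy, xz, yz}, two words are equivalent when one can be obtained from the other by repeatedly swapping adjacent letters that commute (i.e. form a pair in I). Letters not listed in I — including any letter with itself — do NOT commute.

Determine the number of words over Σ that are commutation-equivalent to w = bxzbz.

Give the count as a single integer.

0(b) covers ∅
1(x) covers 0:b
2(z) covers ∅
3(b) covers 1:x
4(z) covers 2:z
floor of heap: 0:b, 2:z
completions by unplaced set U, small U first (add the entries for U minus each lowest piece of U):
  |U|=1: {3}:1  {4}:1
  |U|=2: {1,3}:1  {2,4}:1  {3,4}:2
  |U|=3: {0,1,3}:1  {1,3,4}:3  {2,3,4}:3
  start at 0(b): 6
  start at 2(z): 4
sum over floor = 10

10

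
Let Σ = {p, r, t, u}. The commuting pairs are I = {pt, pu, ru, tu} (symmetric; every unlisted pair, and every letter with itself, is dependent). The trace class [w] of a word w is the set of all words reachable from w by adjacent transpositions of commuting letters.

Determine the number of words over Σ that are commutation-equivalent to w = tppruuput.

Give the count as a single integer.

504

#0=t has no predecessor
#1=p has no predecessor
#2=p depends on [1:p]
#3=r depends on [0:t, 2:p]
#4=u has no predecessor
#5=u depends on [4:u]
#6=p depends on [3:r]
#7=u depends on [5:u]
#8=t depends on [3:r]
sources: [0:t, 1:p, 4:u]
N(rest) = Σ N(rest − s) over sources s of rest; N(one piece) = 1:
  size 1 → [6]=1  [7]=1  [8]=1
  size 2 → [5,7]=1  [6,7]=2  [6,8]=2  [7,8]=2
  size 3 → [3,6,8]=2  [4,5,7]=1  [5,6,7]=3  [5,7,8]=3  [6,7,8]=6
  size 4 → [0,3,6,8]=2  [2,3,6,8]=2  [3,6,7,8]=8  [4,5,6,7]=4  [4,5,7,8]=4  [5,6,7,8]=12
  size 5 → [0,2,3,6,8]=4  [0,3,6,7,8]=10  [1,2,3,6,8]=2  [2,3,6,7,8]=10  [3,5,6,7,8]=20  [4,5,6,7,8]=20
  size 6 → [0,1,2,3,6,8]=6  [0,2,3,6,7,8]=24  [0,3,5,6,7,8]=30  [1,2,3,6,7,8]=12  [2,3,5,6,7,8]=30  [3,4,5,6,7,8]=40
  size 7 → [0,1,2,3,6,7,8]=42  [0,2,3,5,6,7,8]=84  [0,3,4,5,6,7,8]=70  [1,2,3,5,6,7,8]=42  [2,3,4,5,6,7,8]=70
  first=0(t) contributes 112
  first=1(p) contributes 224
  first=4(u) contributes 168
|[w]| = 504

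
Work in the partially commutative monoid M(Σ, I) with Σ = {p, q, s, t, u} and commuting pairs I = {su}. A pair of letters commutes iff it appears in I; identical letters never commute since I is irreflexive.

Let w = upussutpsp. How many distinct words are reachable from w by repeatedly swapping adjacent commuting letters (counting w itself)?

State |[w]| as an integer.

6

0(u) covers ∅
1(p) covers 0:u
2(u) covers 1:p
3(s) covers 1:p
4(s) covers 3:s
5(u) covers 2:u
6(t) covers 4:s, 5:u
7(p) covers 6:t
8(s) covers 7:p
9(p) covers 8:s
floor of heap: 0:u
completions by unplaced set U, small U first (add the entries for U minus each lowest piece of U):
  |U|=1: {9}:1
  |U|=2: {8,9}:1
  |U|=3: {7,8,9}:1
  |U|=4: {6,7,8,9}:1
  |U|=5: {4,6,7,8,9}:1  {5,6,7,8,9}:1
  |U|=6: {2,5,6,7,8,9}:1  {3,4,6,7,8,9}:1  {4,5,6,7,8,9}:2
  |U|=7: {2,4,5,6,7,8,9}:3  {3,4,5,6,7,8,9}:3
  |U|=8: {2,3,4,5,6,7,8,9}:6
  start at 0(u): 6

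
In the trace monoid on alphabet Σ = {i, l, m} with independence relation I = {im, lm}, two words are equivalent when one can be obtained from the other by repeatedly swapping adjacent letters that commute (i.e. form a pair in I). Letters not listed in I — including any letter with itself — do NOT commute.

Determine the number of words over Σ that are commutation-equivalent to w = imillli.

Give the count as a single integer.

piece 0:i — minimal
piece 1:m — minimal
piece 2:i rests on {0:i}
piece 3:l rests on {2:i}
piece 4:l rests on {3:l}
piece 5:l rests on {4:l}
piece 6:i rests on {5:l}
minimal pieces: {0:i, 1:m}
ways to finish when only these pieces remain (= sum over removing one remaining piece with nothing left below it):
  1 left: {1}→1  {6}→1
  2 left: {1,6}→2  {5,6}→1
  3 left: {1,5,6}→3  {4,5,6}→1
  4 left: {1,4,5,6}→4  {3,4,5,6}→1
  5 left: {1,3,4,5,6}→5  {2,3,4,5,6}→1
  placing 0:i first → 6 extensions
  placing 1:m first → 1 extensions
total linear extensions = 7

7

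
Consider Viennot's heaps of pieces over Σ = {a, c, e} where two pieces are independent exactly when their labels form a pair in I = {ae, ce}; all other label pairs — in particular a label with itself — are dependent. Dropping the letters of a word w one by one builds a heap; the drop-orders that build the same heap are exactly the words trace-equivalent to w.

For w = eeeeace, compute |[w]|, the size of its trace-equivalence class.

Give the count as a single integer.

0(e) covers ∅
1(e) covers 0:e
2(e) covers 1:e
3(e) covers 2:e
4(a) covers ∅
5(c) covers 4:a
6(e) covers 3:e
floor of heap: 0:e, 4:a
completions by unplaced set U, small U first (add the entries for U minus each lowest piece of U):
  |U|=1: {5}:1  {6}:1
  |U|=2: {3,6}:1  {4,5}:1  {5,6}:2
  |U|=3: {2,3,6}:1  {3,5,6}:3  {4,5,6}:3
  |U|=4: {1,2,3,6}:1  {2,3,5,6}:4  {3,4,5,6}:6
  |U|=5: {0,1,2,3,6}:1  {1,2,3,5,6}:5  {2,3,4,5,6}:10
  start at 0(e): 15
  start at 4(a): 6
sum over floor = 21

21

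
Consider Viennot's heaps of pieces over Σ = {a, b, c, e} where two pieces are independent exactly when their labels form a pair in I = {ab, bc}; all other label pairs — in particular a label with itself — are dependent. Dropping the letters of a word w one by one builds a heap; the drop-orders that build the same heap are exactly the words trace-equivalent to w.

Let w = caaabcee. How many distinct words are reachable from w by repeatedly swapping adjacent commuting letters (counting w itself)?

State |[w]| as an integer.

6

#0=c has no predecessor
#1=a depends on [0:c]
#2=a depends on [1:a]
#3=a depends on [2:a]
#4=b has no predecessor
#5=c depends on [3:a]
#6=e depends on [4:b, 5:c]
#7=e depends on [6:e]
sources: [0:c, 4:b]
N(rest) = Σ N(rest − s) over sources s of rest; N(one piece) = 1:
  size 1 → [7]=1
  size 2 → [6,7]=1
  size 3 → [4,6,7]=1  [5,6,7]=1
  size 4 → [3,5,6,7]=1  [4,5,6,7]=2
  size 5 → [2,3,5,6,7]=1  [3,4,5,6,7]=3
  size 6 → [1,2,3,5,6,7]=1  [2,3,4,5,6,7]=4
  first=0(c) contributes 5
  first=4(b) contributes 1
|[w]| = 6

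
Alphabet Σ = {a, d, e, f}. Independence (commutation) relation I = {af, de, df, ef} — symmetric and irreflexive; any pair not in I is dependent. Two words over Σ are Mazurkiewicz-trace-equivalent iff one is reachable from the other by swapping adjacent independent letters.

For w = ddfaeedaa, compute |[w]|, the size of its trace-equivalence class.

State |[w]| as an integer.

27

piece 0:d — minimal
piece 1:d rests on {0:d}
piece 2:f — minimal
piece 3:a rests on {1:d}
piece 4:e rests on {3:a}
piece 5:e rests on {4:e}
piece 6:d rests on {3:a}
piece 7:a rests on {5:e, 6:d}
piece 8:a rests on {7:a}
minimal pieces: {0:d, 2:f}
ways to finish when only these pieces remain (= sum over removing one remaining piece with nothing left below it):
  1 left: {2}→1  {8}→1
  2 left: {2,8}→2  {7,8}→1
  3 left: {2,7,8}→3  {5,7,8}→1  {6,7,8}→1
  4 left: {2,5,7,8}→4  {2,6,7,8}→4  {4,5,7,8}→1  {5,6,7,8}→2
  5 left: {2,4,5,7,8}→5  {2,5,6,7,8}→10  {4,5,6,7,8}→3
  6 left: {2,4,5,6,7,8}→18  {3,4,5,6,7,8}→3
  7 left: {1,3,4,5,6,7,8}→3  {2,3,4,5,6,7,8}→21
  placing 0:d first → 24 extensions
  placing 2:f first → 3 extensions
total linear extensions = 27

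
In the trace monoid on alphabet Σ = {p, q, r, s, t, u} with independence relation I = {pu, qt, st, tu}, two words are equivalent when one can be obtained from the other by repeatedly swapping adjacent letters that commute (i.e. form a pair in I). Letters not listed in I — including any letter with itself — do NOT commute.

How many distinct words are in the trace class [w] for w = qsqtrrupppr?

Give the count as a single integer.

drop 0:q onto floor
drop 1:s onto {0:q}
drop 2:q onto {1:s}
drop 3:t onto floor
drop 4:r onto {2:q, 3:t}
drop 5:r onto {4:r}
drop 6:u onto {5:r}
drop 7:p onto {5:r}
drop 8:p onto {7:p}
drop 9:p onto {8:p}
drop 10:r onto {6:u, 9:p}
ground layer = {0:q, 3:t}
drop-orders for the pieces not yet dropped (sum over which currently-grounded one goes next):
  1 to go: {10} 1
  2 to go: {6,10} 1  {9,10} 1
  3 to go: {6,9,10} 2  {8,9,10} 1
  4 to go: {6,8,9,10} 3  {7,8,9,10} 1
  5 to go: {6,7,8,9,10} 4
  6 to go: {5,6,7,8,9,10} 4
  7 to go: {4,5,6,7,8,9,10} 4
  8 to go: {2,4,5,6,7,8,9,10} 4  {3,4,5,6,7,8,9,10} 4
  9 to go: {1,2,4,5,6,7,8,9,10} 4  {2,3,4,5,6,7,8,9,10} 8
  if 0:q drops first: 12 orders
  if 3:t drops first: 4 orders
heap linearizations: 16

16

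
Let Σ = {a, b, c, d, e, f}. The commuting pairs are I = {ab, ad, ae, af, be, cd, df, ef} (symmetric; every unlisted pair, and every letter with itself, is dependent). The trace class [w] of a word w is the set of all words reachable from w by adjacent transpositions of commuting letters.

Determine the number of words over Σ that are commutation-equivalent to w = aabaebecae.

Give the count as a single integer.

#0=a has no predecessor
#1=a depends on [0:a]
#2=b has no predecessor
#3=a depends on [1:a]
#4=e has no predecessor
#5=b depends on [2:b]
#6=e depends on [4:e]
#7=c depends on [3:a, 5:b, 6:e]
#8=a depends on [7:c]
#9=e depends on [7:c]
sources: [0:a, 2:b, 4:e]
N(rest) = Σ N(rest − s) over sources s of rest; N(one piece) = 1:
  size 1 → [8]=1  [9]=1
  size 2 → [8,9]=2
  size 3 → [7,8,9]=2
  size 4 → [3,7,8,9]=2  [5,7,8,9]=2  [6,7,8,9]=2
  size 5 → [1,3,7,8,9]=2  [2,5,7,8,9]=2  [3,5,7,8,9]=4  [3,6,7,8,9]=4  [4,6,7,8,9]=2  [5,6,7,8,9]=4
  size 6 → [0,1,3,7,8,9]=2  [1,3,5,7,8,9]=6  [1,3,6,7,8,9]=6  [2,3,5,7,8,9]=6  [2,5,6,7,8,9]=6  [3,4,6,7,8,9]=6  [3,5,6,7,8,9]=12  [4,5,6,7,8,9]=6
  size 7 → [0,1,3,5,7,8,9]=8  [0,1,3,6,7,8,9]=8  [1,2,3,5,7,8,9]=12  [1,3,4,6,7,8,9]=12  [1,3,5,6,7,8,9]=24  [2,3,5,6,7,8,9]=24  [2,4,5,6,7,8,9]=12  [3,4,5,6,7,8,9]=24
  size 8 → [0,1,2,3,5,7,8,9]=20  [0,1,3,4,6,7,8,9]=20  [0,1,3,5,6,7,8,9]=40  [1,2,3,5,6,7,8,9]=60  [1,3,4,5,6,7,8,9]=60  [2,3,4,5,6,7,8,9]=60
  first=0(a) contributes 180
  first=2(b) contributes 120
  first=4(e) contributes 120
|[w]| = 420

420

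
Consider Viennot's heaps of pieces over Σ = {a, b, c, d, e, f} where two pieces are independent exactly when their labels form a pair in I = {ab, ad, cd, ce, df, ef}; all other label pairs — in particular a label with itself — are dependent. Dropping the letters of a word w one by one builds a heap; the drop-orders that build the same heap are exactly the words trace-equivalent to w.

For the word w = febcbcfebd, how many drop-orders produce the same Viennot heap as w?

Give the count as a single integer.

6

0(f) covers ∅
1(e) covers ∅
2(b) covers 0:f, 1:e
3(c) covers 2:b
4(b) covers 3:c
5(c) covers 4:b
6(f) covers 5:c
7(e) covers 4:b
8(b) covers 6:f, 7:e
9(d) covers 8:b
floor of heap: 0:f, 1:e
completions by unplaced set U, small U first (add the entries for U minus each lowest piece of U):
  |U|=1: {9}:1
  |U|=2: {8,9}:1
  |U|=3: {6,8,9}:1  {7,8,9}:1
  |U|=4: {5,6,8,9}:1  {6,7,8,9}:2
  |U|=5: {5,6,7,8,9}:3
  |U|=6: {4,5,6,7,8,9}:3
  |U|=7: {3,4,5,6,7,8,9}:3
  |U|=8: {2,3,4,5,6,7,8,9}:3
  start at 0(f): 3
  start at 1(e): 3
sum over floor = 6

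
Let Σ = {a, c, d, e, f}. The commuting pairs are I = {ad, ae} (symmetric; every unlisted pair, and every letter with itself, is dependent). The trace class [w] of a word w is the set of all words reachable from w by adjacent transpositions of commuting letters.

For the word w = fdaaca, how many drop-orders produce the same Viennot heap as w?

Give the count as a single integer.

3

piece 0:f — minimal
piece 1:d rests on {0:f}
piece 2:a rests on {0:f}
piece 3:a rests on {2:a}
piece 4:c rests on {1:d, 3:a}
piece 5:a rests on {4:c}
minimal pieces: {0:f}
ways to finish when only these pieces remain (= sum over removing one remaining piece with nothing left below it):
  1 left: {5}→1
  2 left: {4,5}→1
  3 left: {1,4,5}→1  {3,4,5}→1
  4 left: {1,3,4,5}→2  {2,3,4,5}→1
  placing 0:f first → 3 extensions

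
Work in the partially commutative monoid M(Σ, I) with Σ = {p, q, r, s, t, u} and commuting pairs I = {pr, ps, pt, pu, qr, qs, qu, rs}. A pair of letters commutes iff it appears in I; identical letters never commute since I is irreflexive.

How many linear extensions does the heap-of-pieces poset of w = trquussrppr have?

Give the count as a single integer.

720

drop 0:t onto floor
drop 1:r onto {0:t}
drop 2:q onto {0:t}
drop 3:u onto {1:r}
drop 4:u onto {3:u}
drop 5:s onto {4:u}
drop 6:s onto {5:s}
drop 7:r onto {4:u}
drop 8:p onto {2:q}
drop 9:p onto {8:p}
drop 10:r onto {7:r}
ground layer = {0:t}
drop-orders for the pieces not yet dropped (sum over which currently-grounded one goes next):
  1 to go: {6} 1  {9} 1  {10} 1
  2 to go: {5,6} 1  {6,9} 2  {6,10} 2  {7,10} 1  {8,9} 1  {9,10} 2
  3 to go: {2,8,9} 1  {5,6,9} 3  {5,6,10} 3  {6,7,10} 3  {6,8,9} 3  {6,9,10} 6  {7,9,10} 3  {8,9,10} 3
  4 to go: {2,6,8,9} 4  {2,8,9,10} 4  {5,6,7,10} 6  {5,6,8,9} 6  {5,6,9,10} 12  {6,7,9,10} 12  {6,8,9,10} 12  {7,8,9,10} 6
  5 to go: {2,5,6,8,9} 10  {2,6,8,9,10} 20  {2,7,8,9,10} 10  {4,5,6,7,10} 6  {5,6,7,9,10} 30  {5,6,8,9,10} 30  {6,7,8,9,10} 30
  6 to go: {2,5,6,8,9,10} 60  {2,6,7,8,9,10} 60  {3,4,5,6,7,10} 6  {4,5,6,7,9,10} 36  {5,6,7,8,9,10} 90
  7 to go: {1,3,4,5,6,7,10} 6  {2,5,6,7,8,9,10} 210  {3,4,5,6,7,9,10} 42  {4,5,6,7,8,9,10} 126
  8 to go: {1,3,4,5,6,7,9,10} 48  {2,4,5,6,7,8,9,10} 336  {3,4,5,6,7,8,9,10} 168
  9 to go: {1,3,4,5,6,7,8,9,10} 216  {2,3,4,5,6,7,8,9,10} 504
  if 0:t drops first: 720 orders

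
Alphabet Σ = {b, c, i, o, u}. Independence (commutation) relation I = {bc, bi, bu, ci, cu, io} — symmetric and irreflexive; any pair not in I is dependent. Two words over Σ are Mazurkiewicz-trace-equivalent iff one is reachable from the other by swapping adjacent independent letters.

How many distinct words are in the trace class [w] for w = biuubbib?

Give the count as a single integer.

0(b) covers ∅
1(i) covers ∅
2(u) covers 1:i
3(u) covers 2:u
4(b) covers 0:b
5(b) covers 4:b
6(i) covers 3:u
7(b) covers 5:b
floor of heap: 0:b, 1:i
completions by unplaced set U, small U first (add the entries for U minus each lowest piece of U):
  |U|=1: {6}:1  {7}:1
  |U|=2: {3,6}:1  {5,7}:1  {6,7}:2
  |U|=3: {2,3,6}:1  {3,6,7}:3  {4,5,7}:1  {5,6,7}:3
  |U|=4: {0,4,5,7}:1  {1,2,3,6}:1  {2,3,6,7}:4  {3,5,6,7}:6  {4,5,6,7}:4
  |U|=5: {0,4,5,6,7}:5  {1,2,3,6,7}:5  {2,3,5,6,7}:10  {3,4,5,6,7}:10
  |U|=6: {0,3,4,5,6,7}:15  {1,2,3,5,6,7}:15  {2,3,4,5,6,7}:20
  start at 0(b): 35
  start at 1(i): 35
sum over floor = 70

70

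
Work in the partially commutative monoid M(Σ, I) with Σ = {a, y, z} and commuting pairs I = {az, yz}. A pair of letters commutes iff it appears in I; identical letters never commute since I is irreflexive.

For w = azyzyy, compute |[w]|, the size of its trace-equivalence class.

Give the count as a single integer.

15

drop 0:a onto floor
drop 1:z onto floor
drop 2:y onto {0:a}
drop 3:z onto {1:z}
drop 4:y onto {2:y}
drop 5:y onto {4:y}
ground layer = {0:a, 1:z}
drop-orders for the pieces not yet dropped (sum over which currently-grounded one goes next):
  1 to go: {3} 1  {5} 1
  2 to go: {1,3} 1  {3,5} 2  {4,5} 1
  3 to go: {1,3,5} 3  {2,4,5} 1  {3,4,5} 3
  4 to go: {0,2,4,5} 1  {1,3,4,5} 6  {2,3,4,5} 4
  if 0:a drops first: 10 orders
  if 1:z drops first: 5 orders
heap linearizations: 15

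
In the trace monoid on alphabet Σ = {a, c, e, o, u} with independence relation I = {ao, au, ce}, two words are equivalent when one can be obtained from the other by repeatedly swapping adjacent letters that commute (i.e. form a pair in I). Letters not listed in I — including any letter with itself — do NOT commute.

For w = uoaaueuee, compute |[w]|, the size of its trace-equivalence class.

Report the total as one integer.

10

#0=u has no predecessor
#1=o depends on [0:u]
#2=a has no predecessor
#3=a depends on [2:a]
#4=u depends on [1:o]
#5=e depends on [3:a, 4:u]
#6=u depends on [5:e]
#7=e depends on [6:u]
#8=e depends on [7:e]
sources: [0:u, 2:a]
N(rest) = Σ N(rest − s) over sources s of rest; N(one piece) = 1:
  size 1 → [8]=1
  size 2 → [7,8]=1
  size 3 → [6,7,8]=1
  size 4 → [5,6,7,8]=1
  size 5 → [3,5,6,7,8]=1  [4,5,6,7,8]=1
  size 6 → [1,4,5,6,7,8]=1  [2,3,5,6,7,8]=1  [3,4,5,6,7,8]=2
  size 7 → [0,1,4,5,6,7,8]=1  [1,3,4,5,6,7,8]=3  [2,3,4,5,6,7,8]=3
  first=0(u) contributes 6
  first=2(a) contributes 4
|[w]| = 10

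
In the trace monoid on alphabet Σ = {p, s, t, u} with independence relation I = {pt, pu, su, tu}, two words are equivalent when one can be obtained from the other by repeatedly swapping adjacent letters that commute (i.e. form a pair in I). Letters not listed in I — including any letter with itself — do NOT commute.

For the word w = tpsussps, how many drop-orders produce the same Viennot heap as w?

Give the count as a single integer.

16

piece 0:t — minimal
piece 1:p — minimal
piece 2:s rests on {0:t, 1:p}
piece 3:u — minimal
piece 4:s rests on {2:s}
piece 5:s rests on {4:s}
piece 6:p rests on {5:s}
piece 7:s rests on {6:p}
minimal pieces: {0:t, 1:p, 3:u}
ways to finish when only these pieces remain (= sum over removing one remaining piece with nothing left below it):
  1 left: {3}→1  {7}→1
  2 left: {3,7}→2  {6,7}→1
  3 left: {3,6,7}→3  {5,6,7}→1
  4 left: {3,5,6,7}→4  {4,5,6,7}→1
  5 left: {2,4,5,6,7}→1  {3,4,5,6,7}→5
  6 left: {0,2,4,5,6,7}→1  {1,2,4,5,6,7}→1  {2,3,4,5,6,7}→6
  placing 0:t first → 7 extensions
  placing 1:p first → 7 extensions
  placing 3:u first → 2 extensions
total linear extensions = 16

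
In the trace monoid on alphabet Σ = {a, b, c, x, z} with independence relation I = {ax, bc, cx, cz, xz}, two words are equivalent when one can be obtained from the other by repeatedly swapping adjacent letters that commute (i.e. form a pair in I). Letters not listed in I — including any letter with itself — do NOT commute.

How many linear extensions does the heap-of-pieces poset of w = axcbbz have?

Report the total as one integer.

9

piece 0:a — minimal
piece 1:x — minimal
piece 2:c rests on {0:a}
piece 3:b rests on {0:a, 1:x}
piece 4:b rests on {3:b}
piece 5:z rests on {4:b}
minimal pieces: {0:a, 1:x}
ways to finish when only these pieces remain (= sum over removing one remaining piece with nothing left below it):
  1 left: {2}→1  {5}→1
  2 left: {2,5}→2  {4,5}→1
  3 left: {2,4,5}→3  {3,4,5}→1
  4 left: {1,3,4,5}→1  {2,3,4,5}→4
  placing 0:a first → 5 extensions
  placing 1:x first → 4 extensions
total linear extensions = 9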